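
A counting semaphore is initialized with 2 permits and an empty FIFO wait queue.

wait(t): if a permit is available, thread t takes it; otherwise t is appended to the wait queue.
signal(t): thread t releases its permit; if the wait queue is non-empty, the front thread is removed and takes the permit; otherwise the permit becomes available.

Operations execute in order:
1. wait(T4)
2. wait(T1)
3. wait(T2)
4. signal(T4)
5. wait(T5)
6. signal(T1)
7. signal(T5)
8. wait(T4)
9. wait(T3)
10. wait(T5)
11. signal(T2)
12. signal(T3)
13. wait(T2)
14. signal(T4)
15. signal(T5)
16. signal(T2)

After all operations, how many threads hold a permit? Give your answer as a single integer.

Step 1: wait(T4) -> count=1 queue=[] holders={T4}
Step 2: wait(T1) -> count=0 queue=[] holders={T1,T4}
Step 3: wait(T2) -> count=0 queue=[T2] holders={T1,T4}
Step 4: signal(T4) -> count=0 queue=[] holders={T1,T2}
Step 5: wait(T5) -> count=0 queue=[T5] holders={T1,T2}
Step 6: signal(T1) -> count=0 queue=[] holders={T2,T5}
Step 7: signal(T5) -> count=1 queue=[] holders={T2}
Step 8: wait(T4) -> count=0 queue=[] holders={T2,T4}
Step 9: wait(T3) -> count=0 queue=[T3] holders={T2,T4}
Step 10: wait(T5) -> count=0 queue=[T3,T5] holders={T2,T4}
Step 11: signal(T2) -> count=0 queue=[T5] holders={T3,T4}
Step 12: signal(T3) -> count=0 queue=[] holders={T4,T5}
Step 13: wait(T2) -> count=0 queue=[T2] holders={T4,T5}
Step 14: signal(T4) -> count=0 queue=[] holders={T2,T5}
Step 15: signal(T5) -> count=1 queue=[] holders={T2}
Step 16: signal(T2) -> count=2 queue=[] holders={none}
Final holders: {none} -> 0 thread(s)

Answer: 0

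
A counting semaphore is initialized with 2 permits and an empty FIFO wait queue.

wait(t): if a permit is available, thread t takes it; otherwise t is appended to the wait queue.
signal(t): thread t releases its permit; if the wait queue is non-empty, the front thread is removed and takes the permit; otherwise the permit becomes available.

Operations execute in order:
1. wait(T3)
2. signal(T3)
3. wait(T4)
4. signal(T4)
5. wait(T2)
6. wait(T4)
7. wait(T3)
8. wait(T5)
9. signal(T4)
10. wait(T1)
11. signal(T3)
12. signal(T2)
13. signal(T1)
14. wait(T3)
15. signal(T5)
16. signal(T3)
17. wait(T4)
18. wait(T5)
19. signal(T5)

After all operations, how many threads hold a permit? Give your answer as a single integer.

Answer: 1

Derivation:
Step 1: wait(T3) -> count=1 queue=[] holders={T3}
Step 2: signal(T3) -> count=2 queue=[] holders={none}
Step 3: wait(T4) -> count=1 queue=[] holders={T4}
Step 4: signal(T4) -> count=2 queue=[] holders={none}
Step 5: wait(T2) -> count=1 queue=[] holders={T2}
Step 6: wait(T4) -> count=0 queue=[] holders={T2,T4}
Step 7: wait(T3) -> count=0 queue=[T3] holders={T2,T4}
Step 8: wait(T5) -> count=0 queue=[T3,T5] holders={T2,T4}
Step 9: signal(T4) -> count=0 queue=[T5] holders={T2,T3}
Step 10: wait(T1) -> count=0 queue=[T5,T1] holders={T2,T3}
Step 11: signal(T3) -> count=0 queue=[T1] holders={T2,T5}
Step 12: signal(T2) -> count=0 queue=[] holders={T1,T5}
Step 13: signal(T1) -> count=1 queue=[] holders={T5}
Step 14: wait(T3) -> count=0 queue=[] holders={T3,T5}
Step 15: signal(T5) -> count=1 queue=[] holders={T3}
Step 16: signal(T3) -> count=2 queue=[] holders={none}
Step 17: wait(T4) -> count=1 queue=[] holders={T4}
Step 18: wait(T5) -> count=0 queue=[] holders={T4,T5}
Step 19: signal(T5) -> count=1 queue=[] holders={T4}
Final holders: {T4} -> 1 thread(s)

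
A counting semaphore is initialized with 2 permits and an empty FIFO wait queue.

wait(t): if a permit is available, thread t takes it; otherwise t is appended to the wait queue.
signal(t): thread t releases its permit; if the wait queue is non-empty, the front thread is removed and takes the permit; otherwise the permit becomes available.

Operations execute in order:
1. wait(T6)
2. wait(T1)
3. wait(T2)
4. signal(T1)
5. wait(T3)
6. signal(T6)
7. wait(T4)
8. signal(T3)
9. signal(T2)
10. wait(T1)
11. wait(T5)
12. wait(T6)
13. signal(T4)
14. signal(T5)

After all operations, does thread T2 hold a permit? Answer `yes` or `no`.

Step 1: wait(T6) -> count=1 queue=[] holders={T6}
Step 2: wait(T1) -> count=0 queue=[] holders={T1,T6}
Step 3: wait(T2) -> count=0 queue=[T2] holders={T1,T6}
Step 4: signal(T1) -> count=0 queue=[] holders={T2,T6}
Step 5: wait(T3) -> count=0 queue=[T3] holders={T2,T6}
Step 6: signal(T6) -> count=0 queue=[] holders={T2,T3}
Step 7: wait(T4) -> count=0 queue=[T4] holders={T2,T3}
Step 8: signal(T3) -> count=0 queue=[] holders={T2,T4}
Step 9: signal(T2) -> count=1 queue=[] holders={T4}
Step 10: wait(T1) -> count=0 queue=[] holders={T1,T4}
Step 11: wait(T5) -> count=0 queue=[T5] holders={T1,T4}
Step 12: wait(T6) -> count=0 queue=[T5,T6] holders={T1,T4}
Step 13: signal(T4) -> count=0 queue=[T6] holders={T1,T5}
Step 14: signal(T5) -> count=0 queue=[] holders={T1,T6}
Final holders: {T1,T6} -> T2 not in holders

Answer: no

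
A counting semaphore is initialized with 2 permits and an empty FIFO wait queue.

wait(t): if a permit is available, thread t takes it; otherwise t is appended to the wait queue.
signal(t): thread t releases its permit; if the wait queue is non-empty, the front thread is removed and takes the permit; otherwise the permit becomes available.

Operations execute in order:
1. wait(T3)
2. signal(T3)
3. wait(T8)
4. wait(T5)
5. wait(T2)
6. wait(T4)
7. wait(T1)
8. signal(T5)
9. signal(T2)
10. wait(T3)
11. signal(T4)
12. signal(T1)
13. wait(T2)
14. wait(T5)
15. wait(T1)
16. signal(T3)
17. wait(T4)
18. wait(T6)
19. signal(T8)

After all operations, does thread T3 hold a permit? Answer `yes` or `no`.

Answer: no

Derivation:
Step 1: wait(T3) -> count=1 queue=[] holders={T3}
Step 2: signal(T3) -> count=2 queue=[] holders={none}
Step 3: wait(T8) -> count=1 queue=[] holders={T8}
Step 4: wait(T5) -> count=0 queue=[] holders={T5,T8}
Step 5: wait(T2) -> count=0 queue=[T2] holders={T5,T8}
Step 6: wait(T4) -> count=0 queue=[T2,T4] holders={T5,T8}
Step 7: wait(T1) -> count=0 queue=[T2,T4,T1] holders={T5,T8}
Step 8: signal(T5) -> count=0 queue=[T4,T1] holders={T2,T8}
Step 9: signal(T2) -> count=0 queue=[T1] holders={T4,T8}
Step 10: wait(T3) -> count=0 queue=[T1,T3] holders={T4,T8}
Step 11: signal(T4) -> count=0 queue=[T3] holders={T1,T8}
Step 12: signal(T1) -> count=0 queue=[] holders={T3,T8}
Step 13: wait(T2) -> count=0 queue=[T2] holders={T3,T8}
Step 14: wait(T5) -> count=0 queue=[T2,T5] holders={T3,T8}
Step 15: wait(T1) -> count=0 queue=[T2,T5,T1] holders={T3,T8}
Step 16: signal(T3) -> count=0 queue=[T5,T1] holders={T2,T8}
Step 17: wait(T4) -> count=0 queue=[T5,T1,T4] holders={T2,T8}
Step 18: wait(T6) -> count=0 queue=[T5,T1,T4,T6] holders={T2,T8}
Step 19: signal(T8) -> count=0 queue=[T1,T4,T6] holders={T2,T5}
Final holders: {T2,T5} -> T3 not in holders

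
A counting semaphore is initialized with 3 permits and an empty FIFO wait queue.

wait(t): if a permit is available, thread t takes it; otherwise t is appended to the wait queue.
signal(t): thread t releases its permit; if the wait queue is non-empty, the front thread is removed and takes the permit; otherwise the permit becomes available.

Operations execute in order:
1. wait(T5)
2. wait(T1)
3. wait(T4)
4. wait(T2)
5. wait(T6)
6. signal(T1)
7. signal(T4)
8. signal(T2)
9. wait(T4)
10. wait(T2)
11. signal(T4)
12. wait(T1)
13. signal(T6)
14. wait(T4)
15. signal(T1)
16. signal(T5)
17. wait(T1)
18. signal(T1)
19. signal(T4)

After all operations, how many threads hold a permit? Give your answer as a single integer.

Answer: 1

Derivation:
Step 1: wait(T5) -> count=2 queue=[] holders={T5}
Step 2: wait(T1) -> count=1 queue=[] holders={T1,T5}
Step 3: wait(T4) -> count=0 queue=[] holders={T1,T4,T5}
Step 4: wait(T2) -> count=0 queue=[T2] holders={T1,T4,T5}
Step 5: wait(T6) -> count=0 queue=[T2,T6] holders={T1,T4,T5}
Step 6: signal(T1) -> count=0 queue=[T6] holders={T2,T4,T5}
Step 7: signal(T4) -> count=0 queue=[] holders={T2,T5,T6}
Step 8: signal(T2) -> count=1 queue=[] holders={T5,T6}
Step 9: wait(T4) -> count=0 queue=[] holders={T4,T5,T6}
Step 10: wait(T2) -> count=0 queue=[T2] holders={T4,T5,T6}
Step 11: signal(T4) -> count=0 queue=[] holders={T2,T5,T6}
Step 12: wait(T1) -> count=0 queue=[T1] holders={T2,T5,T6}
Step 13: signal(T6) -> count=0 queue=[] holders={T1,T2,T5}
Step 14: wait(T4) -> count=0 queue=[T4] holders={T1,T2,T5}
Step 15: signal(T1) -> count=0 queue=[] holders={T2,T4,T5}
Step 16: signal(T5) -> count=1 queue=[] holders={T2,T4}
Step 17: wait(T1) -> count=0 queue=[] holders={T1,T2,T4}
Step 18: signal(T1) -> count=1 queue=[] holders={T2,T4}
Step 19: signal(T4) -> count=2 queue=[] holders={T2}
Final holders: {T2} -> 1 thread(s)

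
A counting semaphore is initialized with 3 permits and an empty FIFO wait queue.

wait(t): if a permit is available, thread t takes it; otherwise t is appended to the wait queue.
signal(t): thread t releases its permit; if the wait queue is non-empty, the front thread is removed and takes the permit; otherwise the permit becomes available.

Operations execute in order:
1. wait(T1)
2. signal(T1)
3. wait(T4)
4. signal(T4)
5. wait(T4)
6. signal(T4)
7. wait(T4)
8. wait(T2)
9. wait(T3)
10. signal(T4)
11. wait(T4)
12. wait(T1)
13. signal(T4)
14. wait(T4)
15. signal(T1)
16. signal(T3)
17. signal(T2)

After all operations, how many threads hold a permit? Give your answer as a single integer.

Step 1: wait(T1) -> count=2 queue=[] holders={T1}
Step 2: signal(T1) -> count=3 queue=[] holders={none}
Step 3: wait(T4) -> count=2 queue=[] holders={T4}
Step 4: signal(T4) -> count=3 queue=[] holders={none}
Step 5: wait(T4) -> count=2 queue=[] holders={T4}
Step 6: signal(T4) -> count=3 queue=[] holders={none}
Step 7: wait(T4) -> count=2 queue=[] holders={T4}
Step 8: wait(T2) -> count=1 queue=[] holders={T2,T4}
Step 9: wait(T3) -> count=0 queue=[] holders={T2,T3,T4}
Step 10: signal(T4) -> count=1 queue=[] holders={T2,T3}
Step 11: wait(T4) -> count=0 queue=[] holders={T2,T3,T4}
Step 12: wait(T1) -> count=0 queue=[T1] holders={T2,T3,T4}
Step 13: signal(T4) -> count=0 queue=[] holders={T1,T2,T3}
Step 14: wait(T4) -> count=0 queue=[T4] holders={T1,T2,T3}
Step 15: signal(T1) -> count=0 queue=[] holders={T2,T3,T4}
Step 16: signal(T3) -> count=1 queue=[] holders={T2,T4}
Step 17: signal(T2) -> count=2 queue=[] holders={T4}
Final holders: {T4} -> 1 thread(s)

Answer: 1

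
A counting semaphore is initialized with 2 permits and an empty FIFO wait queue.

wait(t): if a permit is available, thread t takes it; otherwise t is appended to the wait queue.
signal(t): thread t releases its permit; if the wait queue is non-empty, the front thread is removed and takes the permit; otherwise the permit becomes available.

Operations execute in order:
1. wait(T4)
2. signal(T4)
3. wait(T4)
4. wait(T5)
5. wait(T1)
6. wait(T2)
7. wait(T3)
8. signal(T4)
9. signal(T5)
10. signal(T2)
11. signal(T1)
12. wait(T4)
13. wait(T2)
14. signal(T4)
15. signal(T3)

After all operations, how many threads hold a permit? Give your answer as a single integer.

Step 1: wait(T4) -> count=1 queue=[] holders={T4}
Step 2: signal(T4) -> count=2 queue=[] holders={none}
Step 3: wait(T4) -> count=1 queue=[] holders={T4}
Step 4: wait(T5) -> count=0 queue=[] holders={T4,T5}
Step 5: wait(T1) -> count=0 queue=[T1] holders={T4,T5}
Step 6: wait(T2) -> count=0 queue=[T1,T2] holders={T4,T5}
Step 7: wait(T3) -> count=0 queue=[T1,T2,T3] holders={T4,T5}
Step 8: signal(T4) -> count=0 queue=[T2,T3] holders={T1,T5}
Step 9: signal(T5) -> count=0 queue=[T3] holders={T1,T2}
Step 10: signal(T2) -> count=0 queue=[] holders={T1,T3}
Step 11: signal(T1) -> count=1 queue=[] holders={T3}
Step 12: wait(T4) -> count=0 queue=[] holders={T3,T4}
Step 13: wait(T2) -> count=0 queue=[T2] holders={T3,T4}
Step 14: signal(T4) -> count=0 queue=[] holders={T2,T3}
Step 15: signal(T3) -> count=1 queue=[] holders={T2}
Final holders: {T2} -> 1 thread(s)

Answer: 1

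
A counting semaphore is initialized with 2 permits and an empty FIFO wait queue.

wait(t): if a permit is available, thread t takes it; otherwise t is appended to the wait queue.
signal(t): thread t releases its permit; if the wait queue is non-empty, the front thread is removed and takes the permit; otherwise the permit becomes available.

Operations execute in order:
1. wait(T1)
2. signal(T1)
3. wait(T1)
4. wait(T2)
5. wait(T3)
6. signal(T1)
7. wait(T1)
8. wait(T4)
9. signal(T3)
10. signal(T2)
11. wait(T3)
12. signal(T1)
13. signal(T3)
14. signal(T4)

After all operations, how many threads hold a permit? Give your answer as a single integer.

Step 1: wait(T1) -> count=1 queue=[] holders={T1}
Step 2: signal(T1) -> count=2 queue=[] holders={none}
Step 3: wait(T1) -> count=1 queue=[] holders={T1}
Step 4: wait(T2) -> count=0 queue=[] holders={T1,T2}
Step 5: wait(T3) -> count=0 queue=[T3] holders={T1,T2}
Step 6: signal(T1) -> count=0 queue=[] holders={T2,T3}
Step 7: wait(T1) -> count=0 queue=[T1] holders={T2,T3}
Step 8: wait(T4) -> count=0 queue=[T1,T4] holders={T2,T3}
Step 9: signal(T3) -> count=0 queue=[T4] holders={T1,T2}
Step 10: signal(T2) -> count=0 queue=[] holders={T1,T4}
Step 11: wait(T3) -> count=0 queue=[T3] holders={T1,T4}
Step 12: signal(T1) -> count=0 queue=[] holders={T3,T4}
Step 13: signal(T3) -> count=1 queue=[] holders={T4}
Step 14: signal(T4) -> count=2 queue=[] holders={none}
Final holders: {none} -> 0 thread(s)

Answer: 0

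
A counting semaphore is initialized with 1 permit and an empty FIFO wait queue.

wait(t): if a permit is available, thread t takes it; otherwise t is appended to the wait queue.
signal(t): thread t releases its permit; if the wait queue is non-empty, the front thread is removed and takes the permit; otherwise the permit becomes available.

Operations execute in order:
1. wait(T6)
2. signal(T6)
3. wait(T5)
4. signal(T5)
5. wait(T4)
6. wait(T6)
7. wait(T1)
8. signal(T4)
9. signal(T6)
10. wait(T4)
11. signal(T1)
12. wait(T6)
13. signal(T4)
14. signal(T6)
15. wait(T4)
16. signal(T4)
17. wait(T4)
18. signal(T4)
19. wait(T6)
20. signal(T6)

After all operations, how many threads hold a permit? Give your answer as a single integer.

Answer: 0

Derivation:
Step 1: wait(T6) -> count=0 queue=[] holders={T6}
Step 2: signal(T6) -> count=1 queue=[] holders={none}
Step 3: wait(T5) -> count=0 queue=[] holders={T5}
Step 4: signal(T5) -> count=1 queue=[] holders={none}
Step 5: wait(T4) -> count=0 queue=[] holders={T4}
Step 6: wait(T6) -> count=0 queue=[T6] holders={T4}
Step 7: wait(T1) -> count=0 queue=[T6,T1] holders={T4}
Step 8: signal(T4) -> count=0 queue=[T1] holders={T6}
Step 9: signal(T6) -> count=0 queue=[] holders={T1}
Step 10: wait(T4) -> count=0 queue=[T4] holders={T1}
Step 11: signal(T1) -> count=0 queue=[] holders={T4}
Step 12: wait(T6) -> count=0 queue=[T6] holders={T4}
Step 13: signal(T4) -> count=0 queue=[] holders={T6}
Step 14: signal(T6) -> count=1 queue=[] holders={none}
Step 15: wait(T4) -> count=0 queue=[] holders={T4}
Step 16: signal(T4) -> count=1 queue=[] holders={none}
Step 17: wait(T4) -> count=0 queue=[] holders={T4}
Step 18: signal(T4) -> count=1 queue=[] holders={none}
Step 19: wait(T6) -> count=0 queue=[] holders={T6}
Step 20: signal(T6) -> count=1 queue=[] holders={none}
Final holders: {none} -> 0 thread(s)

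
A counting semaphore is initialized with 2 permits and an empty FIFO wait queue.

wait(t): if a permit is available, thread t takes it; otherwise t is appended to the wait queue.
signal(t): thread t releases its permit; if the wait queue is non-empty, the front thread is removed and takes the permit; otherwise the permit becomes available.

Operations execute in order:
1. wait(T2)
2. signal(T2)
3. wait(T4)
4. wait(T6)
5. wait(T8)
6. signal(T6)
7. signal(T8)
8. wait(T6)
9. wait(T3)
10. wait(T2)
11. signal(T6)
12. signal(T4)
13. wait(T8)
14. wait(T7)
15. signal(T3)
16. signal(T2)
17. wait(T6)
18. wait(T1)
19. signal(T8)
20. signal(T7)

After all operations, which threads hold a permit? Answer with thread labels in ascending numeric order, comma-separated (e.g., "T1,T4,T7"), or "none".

Step 1: wait(T2) -> count=1 queue=[] holders={T2}
Step 2: signal(T2) -> count=2 queue=[] holders={none}
Step 3: wait(T4) -> count=1 queue=[] holders={T4}
Step 4: wait(T6) -> count=0 queue=[] holders={T4,T6}
Step 5: wait(T8) -> count=0 queue=[T8] holders={T4,T6}
Step 6: signal(T6) -> count=0 queue=[] holders={T4,T8}
Step 7: signal(T8) -> count=1 queue=[] holders={T4}
Step 8: wait(T6) -> count=0 queue=[] holders={T4,T6}
Step 9: wait(T3) -> count=0 queue=[T3] holders={T4,T6}
Step 10: wait(T2) -> count=0 queue=[T3,T2] holders={T4,T6}
Step 11: signal(T6) -> count=0 queue=[T2] holders={T3,T4}
Step 12: signal(T4) -> count=0 queue=[] holders={T2,T3}
Step 13: wait(T8) -> count=0 queue=[T8] holders={T2,T3}
Step 14: wait(T7) -> count=0 queue=[T8,T7] holders={T2,T3}
Step 15: signal(T3) -> count=0 queue=[T7] holders={T2,T8}
Step 16: signal(T2) -> count=0 queue=[] holders={T7,T8}
Step 17: wait(T6) -> count=0 queue=[T6] holders={T7,T8}
Step 18: wait(T1) -> count=0 queue=[T6,T1] holders={T7,T8}
Step 19: signal(T8) -> count=0 queue=[T1] holders={T6,T7}
Step 20: signal(T7) -> count=0 queue=[] holders={T1,T6}
Final holders: T1,T6

Answer: T1,T6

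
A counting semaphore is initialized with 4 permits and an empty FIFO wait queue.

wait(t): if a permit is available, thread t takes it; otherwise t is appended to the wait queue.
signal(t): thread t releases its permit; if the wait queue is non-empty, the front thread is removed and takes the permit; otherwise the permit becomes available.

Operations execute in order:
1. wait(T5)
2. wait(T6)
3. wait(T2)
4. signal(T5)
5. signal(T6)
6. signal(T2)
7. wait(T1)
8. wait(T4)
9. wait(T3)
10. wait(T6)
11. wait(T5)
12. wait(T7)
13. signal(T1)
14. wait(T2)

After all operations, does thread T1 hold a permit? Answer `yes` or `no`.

Answer: no

Derivation:
Step 1: wait(T5) -> count=3 queue=[] holders={T5}
Step 2: wait(T6) -> count=2 queue=[] holders={T5,T6}
Step 3: wait(T2) -> count=1 queue=[] holders={T2,T5,T6}
Step 4: signal(T5) -> count=2 queue=[] holders={T2,T6}
Step 5: signal(T6) -> count=3 queue=[] holders={T2}
Step 6: signal(T2) -> count=4 queue=[] holders={none}
Step 7: wait(T1) -> count=3 queue=[] holders={T1}
Step 8: wait(T4) -> count=2 queue=[] holders={T1,T4}
Step 9: wait(T3) -> count=1 queue=[] holders={T1,T3,T4}
Step 10: wait(T6) -> count=0 queue=[] holders={T1,T3,T4,T6}
Step 11: wait(T5) -> count=0 queue=[T5] holders={T1,T3,T4,T6}
Step 12: wait(T7) -> count=0 queue=[T5,T7] holders={T1,T3,T4,T6}
Step 13: signal(T1) -> count=0 queue=[T7] holders={T3,T4,T5,T6}
Step 14: wait(T2) -> count=0 queue=[T7,T2] holders={T3,T4,T5,T6}
Final holders: {T3,T4,T5,T6} -> T1 not in holders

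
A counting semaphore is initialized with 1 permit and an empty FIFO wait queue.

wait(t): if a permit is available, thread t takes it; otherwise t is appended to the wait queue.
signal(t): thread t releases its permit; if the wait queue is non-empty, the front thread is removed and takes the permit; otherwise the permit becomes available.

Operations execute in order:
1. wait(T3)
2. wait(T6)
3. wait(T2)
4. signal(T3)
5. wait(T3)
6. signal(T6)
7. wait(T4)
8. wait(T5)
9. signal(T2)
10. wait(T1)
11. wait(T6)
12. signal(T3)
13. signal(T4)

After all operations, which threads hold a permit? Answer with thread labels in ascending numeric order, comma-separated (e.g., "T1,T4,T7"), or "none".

Step 1: wait(T3) -> count=0 queue=[] holders={T3}
Step 2: wait(T6) -> count=0 queue=[T6] holders={T3}
Step 3: wait(T2) -> count=0 queue=[T6,T2] holders={T3}
Step 4: signal(T3) -> count=0 queue=[T2] holders={T6}
Step 5: wait(T3) -> count=0 queue=[T2,T3] holders={T6}
Step 6: signal(T6) -> count=0 queue=[T3] holders={T2}
Step 7: wait(T4) -> count=0 queue=[T3,T4] holders={T2}
Step 8: wait(T5) -> count=0 queue=[T3,T4,T5] holders={T2}
Step 9: signal(T2) -> count=0 queue=[T4,T5] holders={T3}
Step 10: wait(T1) -> count=0 queue=[T4,T5,T1] holders={T3}
Step 11: wait(T6) -> count=0 queue=[T4,T5,T1,T6] holders={T3}
Step 12: signal(T3) -> count=0 queue=[T5,T1,T6] holders={T4}
Step 13: signal(T4) -> count=0 queue=[T1,T6] holders={T5}
Final holders: T5

Answer: T5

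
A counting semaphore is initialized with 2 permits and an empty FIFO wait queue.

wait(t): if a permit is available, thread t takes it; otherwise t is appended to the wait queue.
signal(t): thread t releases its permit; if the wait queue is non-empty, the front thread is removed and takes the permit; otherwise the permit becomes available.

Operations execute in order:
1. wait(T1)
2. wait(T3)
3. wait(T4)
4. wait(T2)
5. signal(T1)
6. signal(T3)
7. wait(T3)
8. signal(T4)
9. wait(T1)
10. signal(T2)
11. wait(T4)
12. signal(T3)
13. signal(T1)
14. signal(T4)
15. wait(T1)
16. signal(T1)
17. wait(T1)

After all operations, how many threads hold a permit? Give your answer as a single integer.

Answer: 1

Derivation:
Step 1: wait(T1) -> count=1 queue=[] holders={T1}
Step 2: wait(T3) -> count=0 queue=[] holders={T1,T3}
Step 3: wait(T4) -> count=0 queue=[T4] holders={T1,T3}
Step 4: wait(T2) -> count=0 queue=[T4,T2] holders={T1,T3}
Step 5: signal(T1) -> count=0 queue=[T2] holders={T3,T4}
Step 6: signal(T3) -> count=0 queue=[] holders={T2,T4}
Step 7: wait(T3) -> count=0 queue=[T3] holders={T2,T4}
Step 8: signal(T4) -> count=0 queue=[] holders={T2,T3}
Step 9: wait(T1) -> count=0 queue=[T1] holders={T2,T3}
Step 10: signal(T2) -> count=0 queue=[] holders={T1,T3}
Step 11: wait(T4) -> count=0 queue=[T4] holders={T1,T3}
Step 12: signal(T3) -> count=0 queue=[] holders={T1,T4}
Step 13: signal(T1) -> count=1 queue=[] holders={T4}
Step 14: signal(T4) -> count=2 queue=[] holders={none}
Step 15: wait(T1) -> count=1 queue=[] holders={T1}
Step 16: signal(T1) -> count=2 queue=[] holders={none}
Step 17: wait(T1) -> count=1 queue=[] holders={T1}
Final holders: {T1} -> 1 thread(s)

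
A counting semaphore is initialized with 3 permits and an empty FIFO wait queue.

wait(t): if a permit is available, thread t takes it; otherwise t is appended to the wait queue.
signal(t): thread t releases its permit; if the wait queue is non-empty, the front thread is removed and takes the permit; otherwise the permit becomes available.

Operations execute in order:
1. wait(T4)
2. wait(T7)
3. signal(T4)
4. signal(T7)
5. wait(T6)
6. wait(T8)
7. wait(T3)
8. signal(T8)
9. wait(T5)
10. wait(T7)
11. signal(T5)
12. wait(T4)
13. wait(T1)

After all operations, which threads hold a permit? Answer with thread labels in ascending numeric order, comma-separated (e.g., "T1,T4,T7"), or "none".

Step 1: wait(T4) -> count=2 queue=[] holders={T4}
Step 2: wait(T7) -> count=1 queue=[] holders={T4,T7}
Step 3: signal(T4) -> count=2 queue=[] holders={T7}
Step 4: signal(T7) -> count=3 queue=[] holders={none}
Step 5: wait(T6) -> count=2 queue=[] holders={T6}
Step 6: wait(T8) -> count=1 queue=[] holders={T6,T8}
Step 7: wait(T3) -> count=0 queue=[] holders={T3,T6,T8}
Step 8: signal(T8) -> count=1 queue=[] holders={T3,T6}
Step 9: wait(T5) -> count=0 queue=[] holders={T3,T5,T6}
Step 10: wait(T7) -> count=0 queue=[T7] holders={T3,T5,T6}
Step 11: signal(T5) -> count=0 queue=[] holders={T3,T6,T7}
Step 12: wait(T4) -> count=0 queue=[T4] holders={T3,T6,T7}
Step 13: wait(T1) -> count=0 queue=[T4,T1] holders={T3,T6,T7}
Final holders: T3,T6,T7

Answer: T3,T6,T7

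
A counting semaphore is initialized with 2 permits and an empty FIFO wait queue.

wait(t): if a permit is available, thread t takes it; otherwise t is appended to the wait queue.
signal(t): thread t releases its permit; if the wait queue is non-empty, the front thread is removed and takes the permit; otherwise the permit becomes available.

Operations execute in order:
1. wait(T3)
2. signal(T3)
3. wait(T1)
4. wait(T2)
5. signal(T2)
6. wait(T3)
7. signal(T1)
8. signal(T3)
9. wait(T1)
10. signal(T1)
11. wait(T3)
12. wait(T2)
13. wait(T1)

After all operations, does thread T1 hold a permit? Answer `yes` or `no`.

Step 1: wait(T3) -> count=1 queue=[] holders={T3}
Step 2: signal(T3) -> count=2 queue=[] holders={none}
Step 3: wait(T1) -> count=1 queue=[] holders={T1}
Step 4: wait(T2) -> count=0 queue=[] holders={T1,T2}
Step 5: signal(T2) -> count=1 queue=[] holders={T1}
Step 6: wait(T3) -> count=0 queue=[] holders={T1,T3}
Step 7: signal(T1) -> count=1 queue=[] holders={T3}
Step 8: signal(T3) -> count=2 queue=[] holders={none}
Step 9: wait(T1) -> count=1 queue=[] holders={T1}
Step 10: signal(T1) -> count=2 queue=[] holders={none}
Step 11: wait(T3) -> count=1 queue=[] holders={T3}
Step 12: wait(T2) -> count=0 queue=[] holders={T2,T3}
Step 13: wait(T1) -> count=0 queue=[T1] holders={T2,T3}
Final holders: {T2,T3} -> T1 not in holders

Answer: no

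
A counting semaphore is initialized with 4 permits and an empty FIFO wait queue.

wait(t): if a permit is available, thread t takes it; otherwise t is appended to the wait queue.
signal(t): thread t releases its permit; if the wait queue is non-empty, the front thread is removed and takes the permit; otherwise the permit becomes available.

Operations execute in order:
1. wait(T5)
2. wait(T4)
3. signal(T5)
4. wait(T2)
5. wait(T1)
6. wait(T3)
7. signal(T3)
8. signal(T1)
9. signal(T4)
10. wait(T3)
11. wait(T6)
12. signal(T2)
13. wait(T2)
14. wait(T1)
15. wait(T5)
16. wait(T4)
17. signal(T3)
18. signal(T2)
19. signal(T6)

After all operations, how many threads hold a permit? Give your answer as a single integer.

Answer: 3

Derivation:
Step 1: wait(T5) -> count=3 queue=[] holders={T5}
Step 2: wait(T4) -> count=2 queue=[] holders={T4,T5}
Step 3: signal(T5) -> count=3 queue=[] holders={T4}
Step 4: wait(T2) -> count=2 queue=[] holders={T2,T4}
Step 5: wait(T1) -> count=1 queue=[] holders={T1,T2,T4}
Step 6: wait(T3) -> count=0 queue=[] holders={T1,T2,T3,T4}
Step 7: signal(T3) -> count=1 queue=[] holders={T1,T2,T4}
Step 8: signal(T1) -> count=2 queue=[] holders={T2,T4}
Step 9: signal(T4) -> count=3 queue=[] holders={T2}
Step 10: wait(T3) -> count=2 queue=[] holders={T2,T3}
Step 11: wait(T6) -> count=1 queue=[] holders={T2,T3,T6}
Step 12: signal(T2) -> count=2 queue=[] holders={T3,T6}
Step 13: wait(T2) -> count=1 queue=[] holders={T2,T3,T6}
Step 14: wait(T1) -> count=0 queue=[] holders={T1,T2,T3,T6}
Step 15: wait(T5) -> count=0 queue=[T5] holders={T1,T2,T3,T6}
Step 16: wait(T4) -> count=0 queue=[T5,T4] holders={T1,T2,T3,T6}
Step 17: signal(T3) -> count=0 queue=[T4] holders={T1,T2,T5,T6}
Step 18: signal(T2) -> count=0 queue=[] holders={T1,T4,T5,T6}
Step 19: signal(T6) -> count=1 queue=[] holders={T1,T4,T5}
Final holders: {T1,T4,T5} -> 3 thread(s)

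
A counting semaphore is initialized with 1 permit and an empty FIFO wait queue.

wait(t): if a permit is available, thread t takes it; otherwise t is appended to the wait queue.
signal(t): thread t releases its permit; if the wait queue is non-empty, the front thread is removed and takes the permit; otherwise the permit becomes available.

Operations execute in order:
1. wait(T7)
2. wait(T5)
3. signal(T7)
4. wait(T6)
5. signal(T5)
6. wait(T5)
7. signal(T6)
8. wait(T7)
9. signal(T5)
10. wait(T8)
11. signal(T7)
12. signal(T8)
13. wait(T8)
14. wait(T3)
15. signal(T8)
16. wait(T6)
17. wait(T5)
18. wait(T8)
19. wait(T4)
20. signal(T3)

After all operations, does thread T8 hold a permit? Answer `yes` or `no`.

Step 1: wait(T7) -> count=0 queue=[] holders={T7}
Step 2: wait(T5) -> count=0 queue=[T5] holders={T7}
Step 3: signal(T7) -> count=0 queue=[] holders={T5}
Step 4: wait(T6) -> count=0 queue=[T6] holders={T5}
Step 5: signal(T5) -> count=0 queue=[] holders={T6}
Step 6: wait(T5) -> count=0 queue=[T5] holders={T6}
Step 7: signal(T6) -> count=0 queue=[] holders={T5}
Step 8: wait(T7) -> count=0 queue=[T7] holders={T5}
Step 9: signal(T5) -> count=0 queue=[] holders={T7}
Step 10: wait(T8) -> count=0 queue=[T8] holders={T7}
Step 11: signal(T7) -> count=0 queue=[] holders={T8}
Step 12: signal(T8) -> count=1 queue=[] holders={none}
Step 13: wait(T8) -> count=0 queue=[] holders={T8}
Step 14: wait(T3) -> count=0 queue=[T3] holders={T8}
Step 15: signal(T8) -> count=0 queue=[] holders={T3}
Step 16: wait(T6) -> count=0 queue=[T6] holders={T3}
Step 17: wait(T5) -> count=0 queue=[T6,T5] holders={T3}
Step 18: wait(T8) -> count=0 queue=[T6,T5,T8] holders={T3}
Step 19: wait(T4) -> count=0 queue=[T6,T5,T8,T4] holders={T3}
Step 20: signal(T3) -> count=0 queue=[T5,T8,T4] holders={T6}
Final holders: {T6} -> T8 not in holders

Answer: no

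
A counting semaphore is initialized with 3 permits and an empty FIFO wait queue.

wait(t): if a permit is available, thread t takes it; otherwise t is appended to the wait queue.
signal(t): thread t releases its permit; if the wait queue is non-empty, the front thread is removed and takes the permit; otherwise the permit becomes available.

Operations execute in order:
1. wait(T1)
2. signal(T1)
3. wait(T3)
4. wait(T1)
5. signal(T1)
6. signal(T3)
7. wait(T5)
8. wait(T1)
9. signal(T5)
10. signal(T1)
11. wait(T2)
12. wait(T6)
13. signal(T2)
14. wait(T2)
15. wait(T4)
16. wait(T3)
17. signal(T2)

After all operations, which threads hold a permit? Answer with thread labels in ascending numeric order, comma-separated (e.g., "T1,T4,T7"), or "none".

Answer: T3,T4,T6

Derivation:
Step 1: wait(T1) -> count=2 queue=[] holders={T1}
Step 2: signal(T1) -> count=3 queue=[] holders={none}
Step 3: wait(T3) -> count=2 queue=[] holders={T3}
Step 4: wait(T1) -> count=1 queue=[] holders={T1,T3}
Step 5: signal(T1) -> count=2 queue=[] holders={T3}
Step 6: signal(T3) -> count=3 queue=[] holders={none}
Step 7: wait(T5) -> count=2 queue=[] holders={T5}
Step 8: wait(T1) -> count=1 queue=[] holders={T1,T5}
Step 9: signal(T5) -> count=2 queue=[] holders={T1}
Step 10: signal(T1) -> count=3 queue=[] holders={none}
Step 11: wait(T2) -> count=2 queue=[] holders={T2}
Step 12: wait(T6) -> count=1 queue=[] holders={T2,T6}
Step 13: signal(T2) -> count=2 queue=[] holders={T6}
Step 14: wait(T2) -> count=1 queue=[] holders={T2,T6}
Step 15: wait(T4) -> count=0 queue=[] holders={T2,T4,T6}
Step 16: wait(T3) -> count=0 queue=[T3] holders={T2,T4,T6}
Step 17: signal(T2) -> count=0 queue=[] holders={T3,T4,T6}
Final holders: T3,T4,T6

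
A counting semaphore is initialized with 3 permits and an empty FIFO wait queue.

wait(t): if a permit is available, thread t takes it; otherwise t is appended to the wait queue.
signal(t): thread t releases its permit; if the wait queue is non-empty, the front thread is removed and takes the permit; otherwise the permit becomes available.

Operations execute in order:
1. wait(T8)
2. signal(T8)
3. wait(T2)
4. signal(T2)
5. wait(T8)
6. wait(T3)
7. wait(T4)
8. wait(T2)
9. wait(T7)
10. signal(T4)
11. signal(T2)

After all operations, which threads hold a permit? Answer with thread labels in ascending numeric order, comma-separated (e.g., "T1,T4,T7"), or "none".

Answer: T3,T7,T8

Derivation:
Step 1: wait(T8) -> count=2 queue=[] holders={T8}
Step 2: signal(T8) -> count=3 queue=[] holders={none}
Step 3: wait(T2) -> count=2 queue=[] holders={T2}
Step 4: signal(T2) -> count=3 queue=[] holders={none}
Step 5: wait(T8) -> count=2 queue=[] holders={T8}
Step 6: wait(T3) -> count=1 queue=[] holders={T3,T8}
Step 7: wait(T4) -> count=0 queue=[] holders={T3,T4,T8}
Step 8: wait(T2) -> count=0 queue=[T2] holders={T3,T4,T8}
Step 9: wait(T7) -> count=0 queue=[T2,T7] holders={T3,T4,T8}
Step 10: signal(T4) -> count=0 queue=[T7] holders={T2,T3,T8}
Step 11: signal(T2) -> count=0 queue=[] holders={T3,T7,T8}
Final holders: T3,T7,T8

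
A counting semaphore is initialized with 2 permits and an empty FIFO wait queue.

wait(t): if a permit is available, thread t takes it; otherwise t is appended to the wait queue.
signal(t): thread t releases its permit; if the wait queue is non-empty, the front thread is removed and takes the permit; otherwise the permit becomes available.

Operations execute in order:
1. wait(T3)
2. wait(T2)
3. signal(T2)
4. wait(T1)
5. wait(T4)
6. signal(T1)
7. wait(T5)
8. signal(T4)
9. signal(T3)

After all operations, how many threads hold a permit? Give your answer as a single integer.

Step 1: wait(T3) -> count=1 queue=[] holders={T3}
Step 2: wait(T2) -> count=0 queue=[] holders={T2,T3}
Step 3: signal(T2) -> count=1 queue=[] holders={T3}
Step 4: wait(T1) -> count=0 queue=[] holders={T1,T3}
Step 5: wait(T4) -> count=0 queue=[T4] holders={T1,T3}
Step 6: signal(T1) -> count=0 queue=[] holders={T3,T4}
Step 7: wait(T5) -> count=0 queue=[T5] holders={T3,T4}
Step 8: signal(T4) -> count=0 queue=[] holders={T3,T5}
Step 9: signal(T3) -> count=1 queue=[] holders={T5}
Final holders: {T5} -> 1 thread(s)

Answer: 1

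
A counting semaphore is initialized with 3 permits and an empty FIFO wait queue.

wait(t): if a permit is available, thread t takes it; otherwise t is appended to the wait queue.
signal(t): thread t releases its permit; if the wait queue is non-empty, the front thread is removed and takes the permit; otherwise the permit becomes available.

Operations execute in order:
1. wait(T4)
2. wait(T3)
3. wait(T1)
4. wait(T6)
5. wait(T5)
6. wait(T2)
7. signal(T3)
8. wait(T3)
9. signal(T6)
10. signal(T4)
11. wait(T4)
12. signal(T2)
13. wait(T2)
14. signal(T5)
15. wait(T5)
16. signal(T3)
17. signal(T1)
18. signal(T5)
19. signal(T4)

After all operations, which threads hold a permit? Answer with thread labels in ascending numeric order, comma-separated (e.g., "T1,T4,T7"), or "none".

Answer: T2

Derivation:
Step 1: wait(T4) -> count=2 queue=[] holders={T4}
Step 2: wait(T3) -> count=1 queue=[] holders={T3,T4}
Step 3: wait(T1) -> count=0 queue=[] holders={T1,T3,T4}
Step 4: wait(T6) -> count=0 queue=[T6] holders={T1,T3,T4}
Step 5: wait(T5) -> count=0 queue=[T6,T5] holders={T1,T3,T4}
Step 6: wait(T2) -> count=0 queue=[T6,T5,T2] holders={T1,T3,T4}
Step 7: signal(T3) -> count=0 queue=[T5,T2] holders={T1,T4,T6}
Step 8: wait(T3) -> count=0 queue=[T5,T2,T3] holders={T1,T4,T6}
Step 9: signal(T6) -> count=0 queue=[T2,T3] holders={T1,T4,T5}
Step 10: signal(T4) -> count=0 queue=[T3] holders={T1,T2,T5}
Step 11: wait(T4) -> count=0 queue=[T3,T4] holders={T1,T2,T5}
Step 12: signal(T2) -> count=0 queue=[T4] holders={T1,T3,T5}
Step 13: wait(T2) -> count=0 queue=[T4,T2] holders={T1,T3,T5}
Step 14: signal(T5) -> count=0 queue=[T2] holders={T1,T3,T4}
Step 15: wait(T5) -> count=0 queue=[T2,T5] holders={T1,T3,T4}
Step 16: signal(T3) -> count=0 queue=[T5] holders={T1,T2,T4}
Step 17: signal(T1) -> count=0 queue=[] holders={T2,T4,T5}
Step 18: signal(T5) -> count=1 queue=[] holders={T2,T4}
Step 19: signal(T4) -> count=2 queue=[] holders={T2}
Final holders: T2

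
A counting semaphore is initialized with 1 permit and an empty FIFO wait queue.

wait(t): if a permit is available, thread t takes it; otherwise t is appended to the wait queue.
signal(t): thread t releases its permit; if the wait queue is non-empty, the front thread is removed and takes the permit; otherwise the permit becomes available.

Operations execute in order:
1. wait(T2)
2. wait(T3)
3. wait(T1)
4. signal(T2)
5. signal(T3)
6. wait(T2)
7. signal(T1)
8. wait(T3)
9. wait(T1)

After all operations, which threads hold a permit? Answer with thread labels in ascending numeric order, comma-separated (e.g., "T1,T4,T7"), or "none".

Answer: T2

Derivation:
Step 1: wait(T2) -> count=0 queue=[] holders={T2}
Step 2: wait(T3) -> count=0 queue=[T3] holders={T2}
Step 3: wait(T1) -> count=0 queue=[T3,T1] holders={T2}
Step 4: signal(T2) -> count=0 queue=[T1] holders={T3}
Step 5: signal(T3) -> count=0 queue=[] holders={T1}
Step 6: wait(T2) -> count=0 queue=[T2] holders={T1}
Step 7: signal(T1) -> count=0 queue=[] holders={T2}
Step 8: wait(T3) -> count=0 queue=[T3] holders={T2}
Step 9: wait(T1) -> count=0 queue=[T3,T1] holders={T2}
Final holders: T2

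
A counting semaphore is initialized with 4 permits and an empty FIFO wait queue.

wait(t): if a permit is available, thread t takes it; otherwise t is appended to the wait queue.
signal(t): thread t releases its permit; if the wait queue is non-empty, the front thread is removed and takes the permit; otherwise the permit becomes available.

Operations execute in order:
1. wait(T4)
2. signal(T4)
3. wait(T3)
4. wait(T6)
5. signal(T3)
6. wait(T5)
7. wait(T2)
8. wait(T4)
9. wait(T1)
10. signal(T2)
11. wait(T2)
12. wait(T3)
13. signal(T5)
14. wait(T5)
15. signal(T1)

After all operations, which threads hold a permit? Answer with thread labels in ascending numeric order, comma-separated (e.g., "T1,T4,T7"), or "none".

Step 1: wait(T4) -> count=3 queue=[] holders={T4}
Step 2: signal(T4) -> count=4 queue=[] holders={none}
Step 3: wait(T3) -> count=3 queue=[] holders={T3}
Step 4: wait(T6) -> count=2 queue=[] holders={T3,T6}
Step 5: signal(T3) -> count=3 queue=[] holders={T6}
Step 6: wait(T5) -> count=2 queue=[] holders={T5,T6}
Step 7: wait(T2) -> count=1 queue=[] holders={T2,T5,T6}
Step 8: wait(T4) -> count=0 queue=[] holders={T2,T4,T5,T6}
Step 9: wait(T1) -> count=0 queue=[T1] holders={T2,T4,T5,T6}
Step 10: signal(T2) -> count=0 queue=[] holders={T1,T4,T5,T6}
Step 11: wait(T2) -> count=0 queue=[T2] holders={T1,T4,T5,T6}
Step 12: wait(T3) -> count=0 queue=[T2,T3] holders={T1,T4,T5,T6}
Step 13: signal(T5) -> count=0 queue=[T3] holders={T1,T2,T4,T6}
Step 14: wait(T5) -> count=0 queue=[T3,T5] holders={T1,T2,T4,T6}
Step 15: signal(T1) -> count=0 queue=[T5] holders={T2,T3,T4,T6}
Final holders: T2,T3,T4,T6

Answer: T2,T3,T4,T6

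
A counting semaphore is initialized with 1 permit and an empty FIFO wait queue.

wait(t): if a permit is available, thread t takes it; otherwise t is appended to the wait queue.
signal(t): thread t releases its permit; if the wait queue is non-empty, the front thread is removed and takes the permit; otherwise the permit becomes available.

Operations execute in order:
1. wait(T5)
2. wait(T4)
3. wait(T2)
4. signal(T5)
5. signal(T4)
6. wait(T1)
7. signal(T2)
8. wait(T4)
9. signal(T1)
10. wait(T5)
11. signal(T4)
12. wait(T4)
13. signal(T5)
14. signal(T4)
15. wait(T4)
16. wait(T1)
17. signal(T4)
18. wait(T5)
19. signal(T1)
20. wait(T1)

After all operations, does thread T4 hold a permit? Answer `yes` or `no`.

Step 1: wait(T5) -> count=0 queue=[] holders={T5}
Step 2: wait(T4) -> count=0 queue=[T4] holders={T5}
Step 3: wait(T2) -> count=0 queue=[T4,T2] holders={T5}
Step 4: signal(T5) -> count=0 queue=[T2] holders={T4}
Step 5: signal(T4) -> count=0 queue=[] holders={T2}
Step 6: wait(T1) -> count=0 queue=[T1] holders={T2}
Step 7: signal(T2) -> count=0 queue=[] holders={T1}
Step 8: wait(T4) -> count=0 queue=[T4] holders={T1}
Step 9: signal(T1) -> count=0 queue=[] holders={T4}
Step 10: wait(T5) -> count=0 queue=[T5] holders={T4}
Step 11: signal(T4) -> count=0 queue=[] holders={T5}
Step 12: wait(T4) -> count=0 queue=[T4] holders={T5}
Step 13: signal(T5) -> count=0 queue=[] holders={T4}
Step 14: signal(T4) -> count=1 queue=[] holders={none}
Step 15: wait(T4) -> count=0 queue=[] holders={T4}
Step 16: wait(T1) -> count=0 queue=[T1] holders={T4}
Step 17: signal(T4) -> count=0 queue=[] holders={T1}
Step 18: wait(T5) -> count=0 queue=[T5] holders={T1}
Step 19: signal(T1) -> count=0 queue=[] holders={T5}
Step 20: wait(T1) -> count=0 queue=[T1] holders={T5}
Final holders: {T5} -> T4 not in holders

Answer: no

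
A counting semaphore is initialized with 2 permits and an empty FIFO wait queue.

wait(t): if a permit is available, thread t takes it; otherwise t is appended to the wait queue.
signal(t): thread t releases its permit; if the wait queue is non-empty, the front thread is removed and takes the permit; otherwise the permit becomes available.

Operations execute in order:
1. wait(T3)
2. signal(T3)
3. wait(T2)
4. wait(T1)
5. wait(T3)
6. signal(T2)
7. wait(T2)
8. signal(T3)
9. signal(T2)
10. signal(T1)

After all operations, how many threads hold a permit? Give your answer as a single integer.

Answer: 0

Derivation:
Step 1: wait(T3) -> count=1 queue=[] holders={T3}
Step 2: signal(T3) -> count=2 queue=[] holders={none}
Step 3: wait(T2) -> count=1 queue=[] holders={T2}
Step 4: wait(T1) -> count=0 queue=[] holders={T1,T2}
Step 5: wait(T3) -> count=0 queue=[T3] holders={T1,T2}
Step 6: signal(T2) -> count=0 queue=[] holders={T1,T3}
Step 7: wait(T2) -> count=0 queue=[T2] holders={T1,T3}
Step 8: signal(T3) -> count=0 queue=[] holders={T1,T2}
Step 9: signal(T2) -> count=1 queue=[] holders={T1}
Step 10: signal(T1) -> count=2 queue=[] holders={none}
Final holders: {none} -> 0 thread(s)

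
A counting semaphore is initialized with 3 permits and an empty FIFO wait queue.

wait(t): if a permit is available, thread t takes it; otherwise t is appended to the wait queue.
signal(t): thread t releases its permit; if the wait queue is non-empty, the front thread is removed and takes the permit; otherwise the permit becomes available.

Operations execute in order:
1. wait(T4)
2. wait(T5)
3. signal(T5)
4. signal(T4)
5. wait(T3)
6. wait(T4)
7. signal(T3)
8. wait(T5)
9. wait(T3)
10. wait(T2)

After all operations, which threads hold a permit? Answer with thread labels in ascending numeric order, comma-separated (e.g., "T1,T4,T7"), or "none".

Answer: T3,T4,T5

Derivation:
Step 1: wait(T4) -> count=2 queue=[] holders={T4}
Step 2: wait(T5) -> count=1 queue=[] holders={T4,T5}
Step 3: signal(T5) -> count=2 queue=[] holders={T4}
Step 4: signal(T4) -> count=3 queue=[] holders={none}
Step 5: wait(T3) -> count=2 queue=[] holders={T3}
Step 6: wait(T4) -> count=1 queue=[] holders={T3,T4}
Step 7: signal(T3) -> count=2 queue=[] holders={T4}
Step 8: wait(T5) -> count=1 queue=[] holders={T4,T5}
Step 9: wait(T3) -> count=0 queue=[] holders={T3,T4,T5}
Step 10: wait(T2) -> count=0 queue=[T2] holders={T3,T4,T5}
Final holders: T3,T4,T5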